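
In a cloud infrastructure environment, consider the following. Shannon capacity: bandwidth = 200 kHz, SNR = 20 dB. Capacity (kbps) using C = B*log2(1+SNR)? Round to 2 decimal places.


Given: B = 200 kHz, SNR = 20 dB
SNR linear = 10^(20/10) = 100
1 + SNR = 101
log2(101) = 6.6582114828
C = 200 * 1000 * 6.6582114828 = 1331642.2966 bps
C = 1331.642297 kbps -> 1331.64 kbps (2 dp)

1331.64


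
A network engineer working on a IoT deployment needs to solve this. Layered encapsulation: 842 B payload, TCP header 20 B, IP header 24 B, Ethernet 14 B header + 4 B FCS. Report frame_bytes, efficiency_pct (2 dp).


TCP segment = 842 + 20 = 862 B
IP packet = 862 + 24 = 886 B
Ethernet frame = 886 + 14 + 4 = 904 B
Efficiency = app / frame = 842 / 904 = 0.931416 = 93.1416% -> 93.14% (2 dp)

904, 93.14


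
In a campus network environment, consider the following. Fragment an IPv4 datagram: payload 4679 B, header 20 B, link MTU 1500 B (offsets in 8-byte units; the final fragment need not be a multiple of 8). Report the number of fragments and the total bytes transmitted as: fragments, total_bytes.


Max data per non-final fragment = floor((MTU - header)/8)*8 = floor((1500 - 20)/8)*8 = floor(1480/8)*8 = 1480 B
Final fragment needs no 8-byte alignment: it can carry up to MTU - header = 1480 B
Non-final fragments needed = ceil((payload - 1480) / 1480) = ceil(3199/1480) = ceil(2.1615) = 3
Number of fragments = 3 + 1 = 4
Fragment sizes (data): 3 * 1480 B + 239 B (last, 239 <= 1480 OK)
Total bytes sent = payload + n_frags * header = 4679 + 4*20 = 4679 + 80 = 4759 B

4, 4759


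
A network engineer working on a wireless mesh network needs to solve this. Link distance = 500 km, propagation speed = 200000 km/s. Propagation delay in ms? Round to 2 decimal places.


Given: distance = 500 km, speed = 200000 km/s
Delay = distance / speed = 500 / 200000 seconds
Delay in ms = 500 * 1000 / 200000
Delay = 2.5000 ms
Rounded to 2 dp = 2.50 ms

2.50


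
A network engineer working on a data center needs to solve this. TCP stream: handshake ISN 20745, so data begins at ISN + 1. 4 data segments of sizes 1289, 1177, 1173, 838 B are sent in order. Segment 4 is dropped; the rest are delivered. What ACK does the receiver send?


SYN uses sequence number 20745; first data byte = ISN + 1 = 20746.
Segment 1: SEQ = 20746, len = 1289 B, covers [20746, 22034]
Segment 2: SEQ = 22035, len = 1177 B, covers [22035, 23211]
Segment 3: SEQ = 23212, len = 1173 B, covers [23212, 24384]
Segment 4: SEQ = 24385, len = 838 B, covers [24385, 25222] [LOST]
In-order data received: bytes [20746, 24384] (segments 1..3).
Segment 4 missing -> gap begins at byte 24385.
Cumulative ACK = next expected in-order byte = 20746 + 1289 + 1177 + 1173 = 24385

24385


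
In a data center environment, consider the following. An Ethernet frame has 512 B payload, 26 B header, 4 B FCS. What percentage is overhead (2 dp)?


Given: payload = 512 B, header = 26 B, trailer = 4 B
Overhead bytes = header + trailer = 26 + 4 = 30
Total frame = payload + overhead = 512 + 30 = 542
Overhead % = 30 / 542 * 100 = 5.5351% -> 5.54% (2 dp)

5.54


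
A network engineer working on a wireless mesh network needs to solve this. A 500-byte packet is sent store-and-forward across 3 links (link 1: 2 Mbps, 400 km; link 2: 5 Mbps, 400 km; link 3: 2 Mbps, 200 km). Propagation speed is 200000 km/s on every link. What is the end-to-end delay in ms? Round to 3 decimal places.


Packet = 500 bytes = 4000 bits. Store-and-forward: sum (t_trans + t_prop) per link.
Link 1: t_trans = 4000/(2*10^6) s = 2.0000 ms; t_prop = 400/200000 s = 2.0000 ms; subtotal = 4.0000 ms
Link 2: t_trans = 4000/(5*10^6) s = 0.8000 ms; t_prop = 400/200000 s = 2.0000 ms; subtotal = 2.8000 ms
Link 3: t_trans = 4000/(2*10^6) s = 2.0000 ms; t_prop = 200/200000 s = 1.0000 ms; subtotal = 3.0000 ms
End-to-end = 4.0000 + 2.8000 + 3.0000 = 9.8000 ms -> 9.800 ms (3 dp)

9.800


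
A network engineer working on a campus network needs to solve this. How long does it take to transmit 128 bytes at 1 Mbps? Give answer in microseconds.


Given: packet = 128 bytes, bandwidth = 1 Mbps
Packet in bits = 128 * 8 = 1024 bits
Bandwidth = 1 * 10^6 = 1000000 bps
Time = 1024 / 1000000 seconds
Time in us = 1024 * 10^6 / 1000000 = 1024

1024


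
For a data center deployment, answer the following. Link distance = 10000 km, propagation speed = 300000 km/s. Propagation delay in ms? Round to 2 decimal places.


Given: distance = 10000 km, speed = 300000 km/s
Delay = distance / speed = 10000 / 300000 seconds
Delay in ms = 10000 * 1000 / 300000
Delay = 33.3333 ms
Rounded to 2 dp = 33.33 ms

33.33


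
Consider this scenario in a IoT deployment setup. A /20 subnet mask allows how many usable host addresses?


Given: subnet mask /20
Host bits = 32 - 20 = 12
Total addresses = 2^12 = 4096
Usable hosts = 4096 - 2 (network + broadcast) = 4094

4094


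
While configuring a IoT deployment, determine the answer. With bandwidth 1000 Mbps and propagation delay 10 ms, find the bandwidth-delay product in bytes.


Given: bandwidth = 1000 Mbps, delay = 10 ms
BDP in bits = 1000 * 10^6 * 10 / 1000
BDP in bits = 10000000
BDP in bytes = 10000000 / 8 = 1250000

1250000


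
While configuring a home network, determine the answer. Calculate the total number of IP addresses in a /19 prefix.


Given: CIDR prefix /19
Host bits = 32 - 19 = 13
Total addresses = 2^13 = 8192

8192


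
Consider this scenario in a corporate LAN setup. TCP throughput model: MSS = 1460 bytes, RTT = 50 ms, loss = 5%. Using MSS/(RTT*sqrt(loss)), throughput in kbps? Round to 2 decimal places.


Given: MSS = 1460 bytes, RTT = 50 ms, loss = 5%
RTT in seconds = 50 / 1000 = 0.05
Loss rate = 5% = 0.05
sqrt(loss) = sqrt(0.05) = 0.223606797750
Throughput (bytes/s) = 1460 / (0.05 * 0.223606797750) = 130586.3699
Throughput (kbps) = 130586.3699 * 8 / 1000 = 1044.690959 -> 1044.69 kbps (2 dp)

1044.69


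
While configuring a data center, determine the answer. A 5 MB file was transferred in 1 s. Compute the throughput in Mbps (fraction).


Given: file = 5 MB, time = 1 s
File in Mb = 5 * 8 = 40 Mb
Throughput = 40 / 1 Mbps
Throughput = 40 Mbps

40


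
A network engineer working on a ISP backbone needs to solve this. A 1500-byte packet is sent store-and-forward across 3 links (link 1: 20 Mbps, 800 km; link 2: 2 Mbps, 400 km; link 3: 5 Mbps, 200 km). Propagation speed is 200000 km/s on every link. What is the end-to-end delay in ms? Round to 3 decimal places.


Packet = 1500 bytes = 12000 bits. Store-and-forward: sum (t_trans + t_prop) per link.
Link 1: t_trans = 12000/(20*10^6) s = 0.6000 ms; t_prop = 800/200000 s = 4.0000 ms; subtotal = 4.6000 ms
Link 2: t_trans = 12000/(2*10^6) s = 6.0000 ms; t_prop = 400/200000 s = 2.0000 ms; subtotal = 8.0000 ms
Link 3: t_trans = 12000/(5*10^6) s = 2.4000 ms; t_prop = 200/200000 s = 1.0000 ms; subtotal = 3.4000 ms
End-to-end = 4.6000 + 8.0000 + 3.4000 = 16.0000 ms -> 16.000 ms (3 dp)

16.000


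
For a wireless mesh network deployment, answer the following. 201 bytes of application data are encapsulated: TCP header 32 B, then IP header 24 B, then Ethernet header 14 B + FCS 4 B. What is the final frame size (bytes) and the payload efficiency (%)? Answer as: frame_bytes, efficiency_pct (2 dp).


TCP segment = 201 + 32 = 233 B
IP packet = 233 + 24 = 257 B
Ethernet frame = 257 + 14 + 4 = 275 B
Efficiency = app / frame = 201 / 275 = 0.730909 = 73.0909% -> 73.09% (2 dp)

275, 73.09


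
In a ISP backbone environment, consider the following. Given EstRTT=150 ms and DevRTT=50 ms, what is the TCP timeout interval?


Given: EstRTT = 150 ms, DevRTT = 50 ms
Timeout = EstRTT + 4 * DevRTT
4 * DevRTT = 4 * 50 = 200
Timeout = 150 + 200 = 350 ms

350


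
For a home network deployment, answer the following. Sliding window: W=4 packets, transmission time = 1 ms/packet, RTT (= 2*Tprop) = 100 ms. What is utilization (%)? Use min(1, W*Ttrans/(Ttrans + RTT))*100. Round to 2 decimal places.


Given: W = 4, Ttrans = 1 ms, RTT = 100 ms (= 2 * Tprop, Tprop = 50 ms)
Cycle time = Ttrans + RTT = 1 + 100 = 101 ms (first packet sent until its ACK returns)
W * Ttrans = 4 * 1 = 4 ms of sending per cycle
W * Ttrans / (Ttrans + RTT) = 4 / 101 = 0.039604
U = min(1, 0.039604) = 0.039604
U% = 3.96%

3.96


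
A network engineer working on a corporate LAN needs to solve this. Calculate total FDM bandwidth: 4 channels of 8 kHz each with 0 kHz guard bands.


Given: 4 channels, 8 kHz each, guard = 0 kHz
Channel bandwidth = 4 * 8 = 32 kHz
Guard bands = 3 gaps * 0 kHz = 0 kHz
Total = 32 + 0 = 32 kHz

32


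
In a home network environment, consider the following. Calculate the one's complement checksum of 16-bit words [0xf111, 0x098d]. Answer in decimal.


Given words: [0xf111, 0x098d]
Step 1: Sum all words
Raw sum = 61713 + 2445 = 64158
One's complement = ~64158 & 0xFFFF = 1377

1377


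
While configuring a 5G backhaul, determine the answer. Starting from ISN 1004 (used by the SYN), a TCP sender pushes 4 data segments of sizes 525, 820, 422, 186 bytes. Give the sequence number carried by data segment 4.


The SYN occupies sequence number ISN = 1004, so the first data byte is ISN + 1 = 1005.
SEQ of data segment i = (ISN + 1) + sum of payload sizes of segments 1..i-1.
Segment 1: SEQ = 1005, payload = 525 bytes
Segment 2: SEQ = 1530, payload = 820 bytes
Segment 3: SEQ = 2350, payload = 422 bytes
Segment 4: SEQ = 2772, payload = 186 bytes
SEQ of segment 4 = 1005 + 525 + 820 + 422 = 2772

2772


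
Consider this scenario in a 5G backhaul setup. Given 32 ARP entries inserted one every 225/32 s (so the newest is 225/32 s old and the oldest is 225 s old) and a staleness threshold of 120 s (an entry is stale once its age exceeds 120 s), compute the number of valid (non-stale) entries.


Ages are k * 225/32 s for k = 1..32 (spacing = 7.0312 s).
Entry k is valid iff k * 225/32 <= 120 iff k <= 32 * 120 / 225 = 17.0667
n_valid = floor(17.0667) = 17
(n_stale = 32 - 17 = 15)

17


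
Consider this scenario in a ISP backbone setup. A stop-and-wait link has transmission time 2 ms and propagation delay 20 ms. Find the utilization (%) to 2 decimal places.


Given: Ttrans = 2 ms, Tprop = 20 ms
RTT = 2 * Tprop = 2 * 20 = 40 ms
U = Ttrans / (Ttrans + RTT)
U = 2 / (2 + 40)
U = 2 / 42 = 0.047619
U% = 4.76%

4.76


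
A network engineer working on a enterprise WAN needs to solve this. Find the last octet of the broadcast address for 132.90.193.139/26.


Given: IP = 132.90.193.139, prefix = /26
Host bits = 32 - 26 = 6
Network last octet = 139 AND mask = 128
Host part size = 2^6 - 1 = 63
Broadcast last octet = 128 OR 63 = 191

191


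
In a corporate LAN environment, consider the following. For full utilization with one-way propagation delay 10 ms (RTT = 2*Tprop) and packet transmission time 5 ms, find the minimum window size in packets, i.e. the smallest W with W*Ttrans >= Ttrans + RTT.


Given: Ttrans = 5 ms, RTT = 20 ms (= 2 * Tprop, Tprop = 10 ms)
Time until first ACK returns = Ttrans + RTT = 5 + 20 = 25 ms
Need W * Ttrans >= Ttrans + RTT  ->  W >= (Ttrans + RTT) / Ttrans
(Ttrans + RTT) / Ttrans = 25 / 5 = 5
W_min = ceil(5) = 5

5


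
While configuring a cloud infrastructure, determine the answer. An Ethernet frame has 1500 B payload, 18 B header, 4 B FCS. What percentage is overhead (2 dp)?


Given: payload = 1500 B, header = 18 B, trailer = 4 B
Overhead bytes = header + trailer = 18 + 4 = 22
Total frame = payload + overhead = 1500 + 22 = 1522
Overhead % = 22 / 1522 * 100 = 1.4455% -> 1.45% (2 dp)

1.45


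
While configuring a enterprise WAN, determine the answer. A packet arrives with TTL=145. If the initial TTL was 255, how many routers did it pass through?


Given: initial TTL = 255, received TTL = 145
Hops = initial TTL - received TTL
Hops = 255 - 145 = 110

110


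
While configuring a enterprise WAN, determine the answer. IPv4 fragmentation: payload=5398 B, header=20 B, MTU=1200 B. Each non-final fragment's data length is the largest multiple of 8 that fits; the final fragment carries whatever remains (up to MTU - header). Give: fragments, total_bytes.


Max data per non-final fragment = floor((MTU - header)/8)*8 = floor((1200 - 20)/8)*8 = floor(1180/8)*8 = 1176 B
Final fragment needs no 8-byte alignment: it can carry up to MTU - header = 1180 B
Non-final fragments needed = ceil((payload - 1180) / 1176) = ceil(4218/1176) = ceil(3.5867) = 4
Number of fragments = 4 + 1 = 5
Fragment sizes (data): 4 * 1176 B + 694 B (last, 694 <= 1180 OK)
Total bytes sent = payload + n_frags * header = 5398 + 5*20 = 5398 + 100 = 5498 B

5, 5498


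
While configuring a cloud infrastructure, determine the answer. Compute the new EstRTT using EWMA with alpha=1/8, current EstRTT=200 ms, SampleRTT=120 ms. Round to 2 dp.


Given: EstRTT = 200 ms, SampleRTT = 120 ms, alpha = 1/8
New EstRTT = (1 - alpha) * EstRTT + alpha * SampleRTT
(7/8) * 200 = 175
(1/8) * 120 = 15
New EstRTT = 175 + 15 = 190 ms -> 190.00 ms (2 dp)

190.00


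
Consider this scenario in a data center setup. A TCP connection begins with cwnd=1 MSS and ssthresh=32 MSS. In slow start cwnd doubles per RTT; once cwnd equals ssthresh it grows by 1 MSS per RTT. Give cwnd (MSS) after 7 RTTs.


RTT 0: cwnd = 1 MSS (initial)
RTT 1: cwnd = 2 MSS (slow start, doubled)
RTT 2: cwnd = 4 MSS (slow start, doubled)
RTT 3: cwnd = 8 MSS (slow start, doubled)
RTT 4: cwnd = 16 MSS (slow start, doubled)
RTT 5: cwnd = 32 MSS (slow start, doubled)
RTT 6: cwnd = 33 MSS (congestion avoidance, +1)
RTT 7: cwnd = 34 MSS (congestion avoidance, +1)

34


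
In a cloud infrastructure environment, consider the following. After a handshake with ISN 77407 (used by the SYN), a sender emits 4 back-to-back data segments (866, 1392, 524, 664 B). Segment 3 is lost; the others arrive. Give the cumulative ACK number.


SYN uses sequence number 77407; first data byte = ISN + 1 = 77408.
Segment 1: SEQ = 77408, len = 866 B, covers [77408, 78273]
Segment 2: SEQ = 78274, len = 1392 B, covers [78274, 79665]
Segment 3: SEQ = 79666, len = 524 B, covers [79666, 80189] [LOST]
Segment 4: SEQ = 80190, len = 664 B, covers [80190, 80853]
In-order data received: bytes [77408, 79665] (segments 1..2).
Segment 3 missing -> gap begins at byte 79666; later segments buffered out of order.
Cumulative ACK = next expected in-order byte = 77408 + 866 + 1392 = 79666

79666


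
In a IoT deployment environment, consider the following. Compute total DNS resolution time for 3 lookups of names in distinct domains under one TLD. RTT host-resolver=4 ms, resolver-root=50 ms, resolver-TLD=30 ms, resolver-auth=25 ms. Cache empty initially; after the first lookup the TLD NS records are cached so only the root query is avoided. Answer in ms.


Lookup 1 (cold cache): local + root + TLD + auth = 4 + 50 + 30 + 25 = 109 ms
Lookups 2..3 (TLD NS cached -> skip root; new domain -> still ask TLD and auth): local + TLD + auth = 4 + 30 + 25 = 59 ms each
Remaining 2 lookups: 2 * 59 = 118 ms
Total = 109 + 118 = 227 ms

227


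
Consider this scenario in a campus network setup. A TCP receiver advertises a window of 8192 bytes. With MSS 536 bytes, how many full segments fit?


Given: RWND = 8192 bytes, MSS = 536 bytes
Full segments = floor(RWND / MSS)
Full segments = floor(8192 / 536)
Full segments = floor(15.2836) = 15

15


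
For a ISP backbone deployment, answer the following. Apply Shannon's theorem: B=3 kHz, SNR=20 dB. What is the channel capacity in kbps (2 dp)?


Given: B = 3 kHz, SNR = 20 dB
SNR linear = 10^(20/10) = 100
1 + SNR = 101
log2(101) = 6.6582114828
C = 3 * 1000 * 6.6582114828 = 19974.6344 bps
C = 19.974634 kbps -> 19.97 kbps (2 dp)

19.97


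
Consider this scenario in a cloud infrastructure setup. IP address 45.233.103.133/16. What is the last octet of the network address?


Given: IP = 45.233.103.133, prefix = /16
Subnet mask = 255.255.0.0
Last octet of IP: 133
Last octet of mask: 0
Network last octet = 133 AND 0 = 0

0


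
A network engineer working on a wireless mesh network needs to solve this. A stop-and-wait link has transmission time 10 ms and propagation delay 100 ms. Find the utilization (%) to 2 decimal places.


Given: Ttrans = 10 ms, Tprop = 100 ms
RTT = 2 * Tprop = 2 * 100 = 200 ms
U = Ttrans / (Ttrans + RTT)
U = 10 / (10 + 200)
U = 10 / 210 = 0.047619
U% = 4.76%

4.76


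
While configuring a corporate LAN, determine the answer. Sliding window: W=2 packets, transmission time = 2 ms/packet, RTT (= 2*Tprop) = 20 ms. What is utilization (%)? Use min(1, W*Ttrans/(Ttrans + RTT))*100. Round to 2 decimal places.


Given: W = 2, Ttrans = 2 ms, RTT = 20 ms (= 2 * Tprop, Tprop = 10 ms)
Cycle time = Ttrans + RTT = 2 + 20 = 22 ms (first packet sent until its ACK returns)
W * Ttrans = 2 * 2 = 4 ms of sending per cycle
W * Ttrans / (Ttrans + RTT) = 4 / 22 = 0.181818
U = min(1, 0.181818) = 0.181818
U% = 18.18%

18.18


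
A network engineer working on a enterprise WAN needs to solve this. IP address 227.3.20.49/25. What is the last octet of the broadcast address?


Given: IP = 227.3.20.49, prefix = /25
Host bits = 32 - 25 = 7
Network last octet = 49 AND mask = 0
Host part size = 2^7 - 1 = 127
Broadcast last octet = 0 OR 127 = 127

127


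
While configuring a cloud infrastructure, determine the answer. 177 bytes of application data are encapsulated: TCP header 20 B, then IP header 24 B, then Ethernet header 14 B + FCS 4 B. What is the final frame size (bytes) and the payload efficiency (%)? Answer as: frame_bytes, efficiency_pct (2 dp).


TCP segment = 177 + 20 = 197 B
IP packet = 197 + 24 = 221 B
Ethernet frame = 221 + 14 + 4 = 239 B
Efficiency = app / frame = 177 / 239 = 0.740586 = 74.0586% -> 74.06% (2 dp)

239, 74.06


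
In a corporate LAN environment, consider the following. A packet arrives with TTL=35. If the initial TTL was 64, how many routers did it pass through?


Given: initial TTL = 64, received TTL = 35
Hops = initial TTL - received TTL
Hops = 64 - 35 = 29

29


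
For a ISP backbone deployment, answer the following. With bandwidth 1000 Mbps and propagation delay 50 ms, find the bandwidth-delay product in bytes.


Given: bandwidth = 1000 Mbps, delay = 50 ms
BDP in bits = 1000 * 10^6 * 50 / 1000
BDP in bits = 50000000
BDP in bytes = 50000000 / 8 = 6250000

6250000


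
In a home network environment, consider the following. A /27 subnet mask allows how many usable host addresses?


Given: subnet mask /27
Host bits = 32 - 27 = 5
Total addresses = 2^5 = 32
Usable hosts = 32 - 2 (network + broadcast) = 30

30


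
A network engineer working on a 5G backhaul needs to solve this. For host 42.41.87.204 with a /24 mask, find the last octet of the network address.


Given: IP = 42.41.87.204, prefix = /24
Subnet mask = 255.255.255.0
Last octet of IP: 204
Last octet of mask: 0
Network last octet = 204 AND 0 = 0

0


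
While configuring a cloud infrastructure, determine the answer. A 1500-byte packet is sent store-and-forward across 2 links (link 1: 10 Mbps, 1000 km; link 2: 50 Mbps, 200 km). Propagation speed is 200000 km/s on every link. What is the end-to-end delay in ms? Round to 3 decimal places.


Packet = 1500 bytes = 12000 bits. Store-and-forward: sum (t_trans + t_prop) per link.
Link 1: t_trans = 12000/(10*10^6) s = 1.2000 ms; t_prop = 1000/200000 s = 5.0000 ms; subtotal = 6.2000 ms
Link 2: t_trans = 12000/(50*10^6) s = 0.2400 ms; t_prop = 200/200000 s = 1.0000 ms; subtotal = 1.2400 ms
End-to-end = 6.2000 + 1.2400 = 7.4400 ms -> 7.440 ms (3 dp)

7.440


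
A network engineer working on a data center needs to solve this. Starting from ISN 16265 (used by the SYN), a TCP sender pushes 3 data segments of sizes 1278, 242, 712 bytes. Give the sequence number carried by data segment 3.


The SYN occupies sequence number ISN = 16265, so the first data byte is ISN + 1 = 16266.
SEQ of data segment i = (ISN + 1) + sum of payload sizes of segments 1..i-1.
Segment 1: SEQ = 16266, payload = 1278 bytes
Segment 2: SEQ = 17544, payload = 242 bytes
Segment 3: SEQ = 17786, payload = 712 bytes
SEQ of segment 3 = 16266 + 1278 + 242 = 17786

17786


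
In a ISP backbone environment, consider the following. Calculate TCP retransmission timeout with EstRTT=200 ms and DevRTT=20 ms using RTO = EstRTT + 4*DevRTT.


Given: EstRTT = 200 ms, DevRTT = 20 ms
Timeout = EstRTT + 4 * DevRTT
4 * DevRTT = 4 * 20 = 80
Timeout = 200 + 80 = 280 ms

280


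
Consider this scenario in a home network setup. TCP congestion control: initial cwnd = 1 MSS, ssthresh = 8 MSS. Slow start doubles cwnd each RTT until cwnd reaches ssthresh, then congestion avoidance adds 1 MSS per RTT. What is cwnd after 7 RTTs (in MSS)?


RTT 0: cwnd = 1 MSS (initial)
RTT 1: cwnd = 2 MSS (slow start, doubled)
RTT 2: cwnd = 4 MSS (slow start, doubled)
RTT 3: cwnd = 8 MSS (slow start, doubled)
RTT 4: cwnd = 9 MSS (congestion avoidance, +1)
RTT 5: cwnd = 10 MSS (congestion avoidance, +1)
RTT 6: cwnd = 11 MSS (congestion avoidance, +1)
RTT 7: cwnd = 12 MSS (congestion avoidance, +1)

12


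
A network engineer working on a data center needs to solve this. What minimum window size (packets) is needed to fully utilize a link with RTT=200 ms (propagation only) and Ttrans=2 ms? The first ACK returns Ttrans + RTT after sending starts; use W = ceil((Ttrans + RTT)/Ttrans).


Given: Ttrans = 2 ms, RTT = 200 ms (= 2 * Tprop, Tprop = 100 ms)
Time until first ACK returns = Ttrans + RTT = 2 + 200 = 202 ms
Need W * Ttrans >= Ttrans + RTT  ->  W >= (Ttrans + RTT) / Ttrans
(Ttrans + RTT) / Ttrans = 202 / 2 = 101
W_min = ceil(101) = 101

101


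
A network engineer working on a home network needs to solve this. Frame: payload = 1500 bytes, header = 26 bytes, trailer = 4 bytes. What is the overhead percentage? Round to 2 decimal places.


Given: payload = 1500 B, header = 26 B, trailer = 4 B
Overhead bytes = header + trailer = 26 + 4 = 30
Total frame = payload + overhead = 1500 + 30 = 1530
Overhead % = 30 / 1530 * 100 = 1.9608% -> 1.96% (2 dp)

1.96


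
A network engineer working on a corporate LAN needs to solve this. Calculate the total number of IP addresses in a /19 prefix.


Given: CIDR prefix /19
Host bits = 32 - 19 = 13
Total addresses = 2^13 = 8192

8192


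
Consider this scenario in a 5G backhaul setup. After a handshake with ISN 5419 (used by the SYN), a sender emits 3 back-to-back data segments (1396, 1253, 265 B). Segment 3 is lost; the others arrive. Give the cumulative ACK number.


SYN uses sequence number 5419; first data byte = ISN + 1 = 5420.
Segment 1: SEQ = 5420, len = 1396 B, covers [5420, 6815]
Segment 2: SEQ = 6816, len = 1253 B, covers [6816, 8068]
Segment 3: SEQ = 8069, len = 265 B, covers [8069, 8333] [LOST]
In-order data received: bytes [5420, 8068] (segments 1..2).
Segment 3 missing -> gap begins at byte 8069.
Cumulative ACK = next expected in-order byte = 5420 + 1396 + 1253 = 8069

8069


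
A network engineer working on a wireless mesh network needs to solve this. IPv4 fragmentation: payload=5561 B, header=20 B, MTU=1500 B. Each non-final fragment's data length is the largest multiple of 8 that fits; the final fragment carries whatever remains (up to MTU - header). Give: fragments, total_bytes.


Max data per non-final fragment = floor((MTU - header)/8)*8 = floor((1500 - 20)/8)*8 = floor(1480/8)*8 = 1480 B
Final fragment needs no 8-byte alignment: it can carry up to MTU - header = 1480 B
Non-final fragments needed = ceil((payload - 1480) / 1480) = ceil(4081/1480) = ceil(2.7574) = 3
Number of fragments = 3 + 1 = 4
Fragment sizes (data): 3 * 1480 B + 1121 B (last, 1121 <= 1480 OK)
Total bytes sent = payload + n_frags * header = 5561 + 4*20 = 5561 + 80 = 5641 B

4, 5641


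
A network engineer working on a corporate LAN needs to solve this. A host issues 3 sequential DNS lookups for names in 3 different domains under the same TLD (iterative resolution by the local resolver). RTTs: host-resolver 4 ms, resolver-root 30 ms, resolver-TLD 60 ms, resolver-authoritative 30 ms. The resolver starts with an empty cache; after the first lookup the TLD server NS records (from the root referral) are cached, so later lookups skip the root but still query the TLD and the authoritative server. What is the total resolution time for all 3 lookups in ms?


Lookup 1 (cold cache): local + root + TLD + auth = 4 + 30 + 60 + 30 = 124 ms
Lookups 2..3 (TLD NS cached -> skip root; new domain -> still ask TLD and auth): local + TLD + auth = 4 + 60 + 30 = 94 ms each
Remaining 2 lookups: 2 * 94 = 188 ms
Total = 124 + 188 = 312 ms

312


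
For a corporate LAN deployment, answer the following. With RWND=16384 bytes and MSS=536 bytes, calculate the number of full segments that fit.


Given: RWND = 16384 bytes, MSS = 536 bytes
Full segments = floor(RWND / MSS)
Full segments = floor(16384 / 536)
Full segments = floor(30.5672) = 30

30


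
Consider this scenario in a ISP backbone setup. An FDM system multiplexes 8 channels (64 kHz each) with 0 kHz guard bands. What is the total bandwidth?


Given: 8 channels, 64 kHz each, guard = 0 kHz
Channel bandwidth = 8 * 64 = 512 kHz
Guard bands = 7 gaps * 0 kHz = 0 kHz
Total = 512 + 0 = 512 kHz

512


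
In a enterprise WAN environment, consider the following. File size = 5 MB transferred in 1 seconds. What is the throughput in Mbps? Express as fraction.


Given: file = 5 MB, time = 1 s
File in Mb = 5 * 8 = 40 Mb
Throughput = 40 / 1 Mbps
Throughput = 40 Mbps

40


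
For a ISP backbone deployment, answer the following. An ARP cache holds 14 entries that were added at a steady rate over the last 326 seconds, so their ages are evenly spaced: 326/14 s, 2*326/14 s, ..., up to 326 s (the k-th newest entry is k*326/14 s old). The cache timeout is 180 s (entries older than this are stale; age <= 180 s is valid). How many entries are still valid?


Ages are k * 326/14 s for k = 1..14 (spacing = 23.2857 s).
Entry k is valid iff k * 326/14 <= 180 iff k <= 14 * 180 / 326 = 7.7301
n_valid = floor(7.7301) = 7
(n_stale = 14 - 7 = 7)

7


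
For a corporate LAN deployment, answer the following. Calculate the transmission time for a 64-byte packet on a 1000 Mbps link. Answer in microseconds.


Given: packet = 64 bytes, bandwidth = 1000 Mbps
Packet in bits = 64 * 8 = 512 bits
Bandwidth = 1000 * 10^6 = 1000000000 bps
Time = 512 / 1000000000 seconds
Time in us = 512 * 10^6 / 1000000000 = 0.512

0.512


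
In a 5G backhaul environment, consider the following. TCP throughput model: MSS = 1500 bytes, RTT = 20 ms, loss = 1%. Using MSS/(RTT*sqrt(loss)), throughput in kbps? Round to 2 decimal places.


Given: MSS = 1500 bytes, RTT = 20 ms, loss = 1%
RTT in seconds = 20 / 1000 = 0.02
Loss rate = 1% = 0.01
sqrt(loss) = sqrt(0.01) = 0.1
Throughput (bytes/s) = 1500 / (0.02 * 0.1) = 750000.0000
Throughput (kbps) = 750000.0000 * 8 / 1000 = 6000.000000 -> 6000.00 kbps (2 dp)

6000.00


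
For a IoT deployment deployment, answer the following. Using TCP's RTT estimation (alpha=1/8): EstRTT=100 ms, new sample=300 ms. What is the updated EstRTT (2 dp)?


Given: EstRTT = 100 ms, SampleRTT = 300 ms, alpha = 1/8
New EstRTT = (1 - alpha) * EstRTT + alpha * SampleRTT
(7/8) * 100 = 87.5
(1/8) * 300 = 37.5
New EstRTT = 87.5 + 37.5 = 125 ms -> 125.00 ms (2 dp)

125.00


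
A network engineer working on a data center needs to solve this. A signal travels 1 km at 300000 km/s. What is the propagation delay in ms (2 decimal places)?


Given: distance = 1 km, speed = 300000 km/s
Delay = distance / speed = 1 / 300000 seconds
Delay in ms = 1 * 1000 / 300000
Delay = 0.0033 ms
Rounded to 2 dp = 0.00 ms

0.00


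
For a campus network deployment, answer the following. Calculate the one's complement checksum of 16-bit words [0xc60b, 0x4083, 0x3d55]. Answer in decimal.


Given words: [0xc60b, 0x4083, 0x3d55]
Step 1: Sum all words
Raw sum = 50699 + 16515 + 15701 = 82915
Step 2: Fold carry: (17379 + 1) = 17380
One's complement = ~17380 & 0xFFFF = 48155

48155


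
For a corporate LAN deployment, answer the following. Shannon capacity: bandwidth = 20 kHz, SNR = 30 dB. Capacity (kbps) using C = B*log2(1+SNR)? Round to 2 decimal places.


Given: B = 20 kHz, SNR = 30 dB
SNR linear = 10^(30/10) = 1000
1 + SNR = 1001
log2(1001) = 9.9672262588
C = 20 * 1000 * 9.9672262588 = 199344.5252 bps
C = 199.344525 kbps -> 199.34 kbps (2 dp)

199.34


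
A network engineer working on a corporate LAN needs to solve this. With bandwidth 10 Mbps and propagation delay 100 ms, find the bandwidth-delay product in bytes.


Given: bandwidth = 10 Mbps, delay = 100 ms
BDP in bits = 10 * 10^6 * 100 / 1000
BDP in bits = 1000000
BDP in bytes = 1000000 / 8 = 125000

125000


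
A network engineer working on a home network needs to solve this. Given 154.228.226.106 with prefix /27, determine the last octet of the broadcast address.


Given: IP = 154.228.226.106, prefix = /27
Host bits = 32 - 27 = 5
Network last octet = 106 AND mask = 96
Host part size = 2^5 - 1 = 31
Broadcast last octet = 96 OR 31 = 127

127


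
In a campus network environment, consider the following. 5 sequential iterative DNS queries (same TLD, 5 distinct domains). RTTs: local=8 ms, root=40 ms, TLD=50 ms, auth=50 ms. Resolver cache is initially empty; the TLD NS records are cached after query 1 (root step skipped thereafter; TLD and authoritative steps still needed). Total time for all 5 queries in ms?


Lookup 1 (cold cache): local + root + TLD + auth = 8 + 40 + 50 + 50 = 148 ms
Lookups 2..5 (TLD NS cached -> skip root; new domain -> still ask TLD and auth): local + TLD + auth = 8 + 50 + 50 = 108 ms each
Remaining 4 lookups: 4 * 108 = 432 ms
Total = 148 + 432 = 580 ms

580


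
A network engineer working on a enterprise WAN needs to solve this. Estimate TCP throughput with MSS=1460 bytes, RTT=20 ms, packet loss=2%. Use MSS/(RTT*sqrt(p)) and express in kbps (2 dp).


Given: MSS = 1460 bytes, RTT = 20 ms, loss = 2%
RTT in seconds = 20 / 1000 = 0.02
Loss rate = 2% = 0.02
sqrt(loss) = sqrt(0.02) = 0.141421356237
Throughput (bytes/s) = 1460 / (0.02 * 0.141421356237) = 516187.9503
Throughput (kbps) = 516187.9503 * 8 / 1000 = 4129.503602 -> 4129.50 kbps (2 dp)

4129.50


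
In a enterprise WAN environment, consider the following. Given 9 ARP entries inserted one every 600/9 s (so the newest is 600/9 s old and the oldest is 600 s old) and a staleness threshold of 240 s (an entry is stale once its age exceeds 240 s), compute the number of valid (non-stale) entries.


Ages are k * 600/9 s for k = 1..9 (spacing = 66.6667 s).
Entry k is valid iff k * 600/9 <= 240 iff k <= 9 * 240 / 600 = 3.6000
n_valid = floor(3.6000) = 3
(n_stale = 9 - 3 = 6)

3


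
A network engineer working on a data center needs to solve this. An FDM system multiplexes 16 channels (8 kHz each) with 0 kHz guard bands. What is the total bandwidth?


Given: 16 channels, 8 kHz each, guard = 0 kHz
Channel bandwidth = 16 * 8 = 128 kHz
Guard bands = 15 gaps * 0 kHz = 0 kHz
Total = 128 + 0 = 128 kHz

128


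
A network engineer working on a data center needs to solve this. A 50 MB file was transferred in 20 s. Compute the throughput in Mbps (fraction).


Given: file = 50 MB, time = 20 s
File in Mb = 50 * 8 = 400 Mb
Throughput = 400 / 20 Mbps
Throughput = 20 Mbps

20


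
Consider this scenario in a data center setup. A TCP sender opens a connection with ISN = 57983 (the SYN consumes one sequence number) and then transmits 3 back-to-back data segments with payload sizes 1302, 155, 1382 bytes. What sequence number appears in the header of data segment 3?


The SYN occupies sequence number ISN = 57983, so the first data byte is ISN + 1 = 57984.
SEQ of data segment i = (ISN + 1) + sum of payload sizes of segments 1..i-1.
Segment 1: SEQ = 57984, payload = 1302 bytes
Segment 2: SEQ = 59286, payload = 155 bytes
Segment 3: SEQ = 59441, payload = 1382 bytes
SEQ of segment 3 = 57984 + 1302 + 155 = 59441

59441


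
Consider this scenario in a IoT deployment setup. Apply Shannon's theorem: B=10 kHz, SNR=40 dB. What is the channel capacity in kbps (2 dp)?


Given: B = 10 kHz, SNR = 40 dB
SNR linear = 10^(40/10) = 10000
1 + SNR = 10001
log2(10001) = 13.2878566418
C = 10 * 1000 * 13.2878566418 = 132878.5664 bps
C = 132.878566 kbps -> 132.88 kbps (2 dp)

132.88


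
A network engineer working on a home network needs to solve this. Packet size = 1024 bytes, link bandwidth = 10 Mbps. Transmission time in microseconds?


Given: packet = 1024 bytes, bandwidth = 10 Mbps
Packet in bits = 1024 * 8 = 8192 bits
Bandwidth = 10 * 10^6 = 10000000 bps
Time = 8192 / 10000000 seconds
Time in us = 8192 * 10^6 / 10000000 = 819.2

819.2


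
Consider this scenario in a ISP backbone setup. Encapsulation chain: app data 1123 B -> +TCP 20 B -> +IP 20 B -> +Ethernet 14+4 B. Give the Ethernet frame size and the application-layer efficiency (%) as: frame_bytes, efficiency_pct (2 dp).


TCP segment = 1123 + 20 = 1143 B
IP packet = 1143 + 20 = 1163 B
Ethernet frame = 1163 + 14 + 4 = 1181 B
Efficiency = app / frame = 1123 / 1181 = 0.950889 = 95.0889% -> 95.09% (2 dp)

1181, 95.09


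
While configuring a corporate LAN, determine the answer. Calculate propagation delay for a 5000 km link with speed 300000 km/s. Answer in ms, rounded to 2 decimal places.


Given: distance = 5000 km, speed = 300000 km/s
Delay = distance / speed = 5000 / 300000 seconds
Delay in ms = 5000 * 1000 / 300000
Delay = 16.6667 ms
Rounded to 2 dp = 16.67 ms

16.67


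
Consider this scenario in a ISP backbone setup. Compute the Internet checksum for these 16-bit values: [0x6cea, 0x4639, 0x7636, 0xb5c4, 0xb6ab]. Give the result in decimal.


Given words: [0x6cea, 0x4639, 0x7636, 0xb5c4, 0xb6ab]
Step 1: Sum all words
Raw sum = 27882 + 17977 + 30262 + 46532 + 46763 = 169416
Step 2: Fold carry: (38344 + 2) = 38346
One's complement = ~38346 & 0xFFFF = 27189

27189


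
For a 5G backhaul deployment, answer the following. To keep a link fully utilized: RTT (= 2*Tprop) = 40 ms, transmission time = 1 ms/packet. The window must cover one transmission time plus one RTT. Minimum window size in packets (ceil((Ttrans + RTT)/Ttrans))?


Given: Ttrans = 1 ms, RTT = 40 ms (= 2 * Tprop, Tprop = 20 ms)
Time until first ACK returns = Ttrans + RTT = 1 + 40 = 41 ms
Need W * Ttrans >= Ttrans + RTT  ->  W >= (Ttrans + RTT) / Ttrans
(Ttrans + RTT) / Ttrans = 41 / 1 = 41
W_min = ceil(41) = 41

41


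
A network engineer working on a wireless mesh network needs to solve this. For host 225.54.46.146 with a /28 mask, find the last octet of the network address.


Given: IP = 225.54.46.146, prefix = /28
Subnet mask = 255.255.255.240
Last octet of IP: 146
Last octet of mask: 240
Network last octet = 146 AND 240 = 144

144


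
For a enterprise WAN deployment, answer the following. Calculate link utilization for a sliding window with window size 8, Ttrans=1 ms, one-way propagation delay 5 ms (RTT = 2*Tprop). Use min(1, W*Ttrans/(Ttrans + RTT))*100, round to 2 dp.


Given: W = 8, Ttrans = 1 ms, RTT = 10 ms (= 2 * Tprop, Tprop = 5 ms)
Cycle time = Ttrans + RTT = 1 + 10 = 11 ms (first packet sent until its ACK returns)
W * Ttrans = 8 * 1 = 8 ms of sending per cycle
W * Ttrans / (Ttrans + RTT) = 8 / 11 = 0.727273
U = min(1, 0.727273) = 0.727273
U% = 72.73%

72.73


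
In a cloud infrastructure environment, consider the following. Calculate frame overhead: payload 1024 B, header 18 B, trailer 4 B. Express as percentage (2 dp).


Given: payload = 1024 B, header = 18 B, trailer = 4 B
Overhead bytes = header + trailer = 18 + 4 = 22
Total frame = payload + overhead = 1024 + 22 = 1046
Overhead % = 22 / 1046 * 100 = 2.1033% -> 2.10% (2 dp)

2.10


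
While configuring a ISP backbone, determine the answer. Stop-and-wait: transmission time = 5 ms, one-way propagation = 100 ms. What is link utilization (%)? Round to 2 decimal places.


Given: Ttrans = 5 ms, Tprop = 100 ms
RTT = 2 * Tprop = 2 * 100 = 200 ms
U = Ttrans / (Ttrans + RTT)
U = 5 / (5 + 200)
U = 5 / 205 = 0.02439
U% = 2.44%

2.44


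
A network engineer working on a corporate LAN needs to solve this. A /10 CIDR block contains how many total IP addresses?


Given: CIDR prefix /10
Host bits = 32 - 10 = 22
Total addresses = 2^22 = 4194304

4194304


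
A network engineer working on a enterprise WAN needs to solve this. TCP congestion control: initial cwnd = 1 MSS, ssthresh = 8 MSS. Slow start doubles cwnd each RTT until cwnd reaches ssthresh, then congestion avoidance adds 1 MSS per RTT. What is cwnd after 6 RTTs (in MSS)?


RTT 0: cwnd = 1 MSS (initial)
RTT 1: cwnd = 2 MSS (slow start, doubled)
RTT 2: cwnd = 4 MSS (slow start, doubled)
RTT 3: cwnd = 8 MSS (slow start, doubled)
RTT 4: cwnd = 9 MSS (congestion avoidance, +1)
RTT 5: cwnd = 10 MSS (congestion avoidance, +1)
RTT 6: cwnd = 11 MSS (congestion avoidance, +1)

11


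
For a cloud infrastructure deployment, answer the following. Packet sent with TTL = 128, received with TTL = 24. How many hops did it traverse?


Given: initial TTL = 128, received TTL = 24
Hops = initial TTL - received TTL
Hops = 128 - 24 = 104

104


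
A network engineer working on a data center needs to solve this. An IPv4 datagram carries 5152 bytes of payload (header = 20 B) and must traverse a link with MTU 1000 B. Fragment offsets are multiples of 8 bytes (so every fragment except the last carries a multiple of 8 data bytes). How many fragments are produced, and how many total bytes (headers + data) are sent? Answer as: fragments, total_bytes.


Max data per non-final fragment = floor((MTU - header)/8)*8 = floor((1000 - 20)/8)*8 = floor(980/8)*8 = 976 B
Final fragment needs no 8-byte alignment: it can carry up to MTU - header = 980 B
Non-final fragments needed = ceil((payload - 980) / 976) = ceil(4172/976) = ceil(4.2746) = 5
Number of fragments = 5 + 1 = 6
Fragment sizes (data): 5 * 976 B + 272 B (last, 272 <= 980 OK)
Total bytes sent = payload + n_frags * header = 5152 + 6*20 = 5152 + 120 = 5272 B

6, 5272


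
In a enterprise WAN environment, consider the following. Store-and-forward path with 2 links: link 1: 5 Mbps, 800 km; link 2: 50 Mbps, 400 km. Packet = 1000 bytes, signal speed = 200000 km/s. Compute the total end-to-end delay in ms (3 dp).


Packet = 1000 bytes = 8000 bits. Store-and-forward: sum (t_trans + t_prop) per link.
Link 1: t_trans = 8000/(5*10^6) s = 1.6000 ms; t_prop = 800/200000 s = 4.0000 ms; subtotal = 5.6000 ms
Link 2: t_trans = 8000/(50*10^6) s = 0.1600 ms; t_prop = 400/200000 s = 2.0000 ms; subtotal = 2.1600 ms
End-to-end = 5.6000 + 2.1600 = 7.7600 ms -> 7.760 ms (3 dp)

7.760


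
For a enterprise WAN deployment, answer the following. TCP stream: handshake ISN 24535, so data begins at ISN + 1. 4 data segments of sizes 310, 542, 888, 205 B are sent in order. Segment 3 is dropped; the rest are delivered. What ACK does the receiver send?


SYN uses sequence number 24535; first data byte = ISN + 1 = 24536.
Segment 1: SEQ = 24536, len = 310 B, covers [24536, 24845]
Segment 2: SEQ = 24846, len = 542 B, covers [24846, 25387]
Segment 3: SEQ = 25388, len = 888 B, covers [25388, 26275] [LOST]
Segment 4: SEQ = 26276, len = 205 B, covers [26276, 26480]
In-order data received: bytes [24536, 25387] (segments 1..2).
Segment 3 missing -> gap begins at byte 25388; later segments buffered out of order.
Cumulative ACK = next expected in-order byte = 24536 + 310 + 542 = 25388

25388


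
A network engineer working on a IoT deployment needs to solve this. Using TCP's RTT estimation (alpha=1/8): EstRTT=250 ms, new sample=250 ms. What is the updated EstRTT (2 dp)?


Given: EstRTT = 250 ms, SampleRTT = 250 ms, alpha = 1/8
New EstRTT = (1 - alpha) * EstRTT + alpha * SampleRTT
(7/8) * 250 = 218.75
(1/8) * 250 = 31.25
New EstRTT = 218.75 + 31.25 = 250 ms -> 250.00 ms (2 dp)

250.00


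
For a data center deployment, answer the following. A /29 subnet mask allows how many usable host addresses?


Given: subnet mask /29
Host bits = 32 - 29 = 3
Total addresses = 2^3 = 8
Usable hosts = 8 - 2 (network + broadcast) = 6

6


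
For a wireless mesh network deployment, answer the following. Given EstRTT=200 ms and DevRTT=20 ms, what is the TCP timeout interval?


Given: EstRTT = 200 ms, DevRTT = 20 ms
Timeout = EstRTT + 4 * DevRTT
4 * DevRTT = 4 * 20 = 80
Timeout = 200 + 80 = 280 ms

280
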